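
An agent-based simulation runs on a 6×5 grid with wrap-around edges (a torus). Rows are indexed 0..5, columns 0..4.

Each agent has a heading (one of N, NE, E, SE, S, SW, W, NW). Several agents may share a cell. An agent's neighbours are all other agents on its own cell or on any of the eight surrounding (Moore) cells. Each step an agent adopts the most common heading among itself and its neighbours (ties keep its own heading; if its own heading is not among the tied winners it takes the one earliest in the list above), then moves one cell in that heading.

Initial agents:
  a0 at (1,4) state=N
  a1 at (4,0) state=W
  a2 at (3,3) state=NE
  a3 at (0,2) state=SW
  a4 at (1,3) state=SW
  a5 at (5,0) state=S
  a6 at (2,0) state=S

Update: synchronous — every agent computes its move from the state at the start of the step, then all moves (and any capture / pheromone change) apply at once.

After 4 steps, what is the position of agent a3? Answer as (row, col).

(4, 3)

t=1: a0@(0,4):N a1@(4,4):W a2@(2,4):NE a3@(1,1):SW a4@(2,2):SW a5@(0,0):S a6@(3,0):S
t=2: a0@(5,4):N a1@(4,3):W a2@(1,0):NE a3@(2,0):SW a4@(3,1):SW a5@(1,0):S a6@(4,0):S
t=3: a0@(4,4):N a1@(4,2):W a2@(0,1):NE a3@(3,4):SW a4@(4,0):SW a5@(2,0):S a6@(5,0):S
t=4: a0@(5,3):SW a1@(4,1):W a2@(5,2):NE a3@(4,3):SW a4@(5,4):SW a5@(3,0):S a6@(0,0):S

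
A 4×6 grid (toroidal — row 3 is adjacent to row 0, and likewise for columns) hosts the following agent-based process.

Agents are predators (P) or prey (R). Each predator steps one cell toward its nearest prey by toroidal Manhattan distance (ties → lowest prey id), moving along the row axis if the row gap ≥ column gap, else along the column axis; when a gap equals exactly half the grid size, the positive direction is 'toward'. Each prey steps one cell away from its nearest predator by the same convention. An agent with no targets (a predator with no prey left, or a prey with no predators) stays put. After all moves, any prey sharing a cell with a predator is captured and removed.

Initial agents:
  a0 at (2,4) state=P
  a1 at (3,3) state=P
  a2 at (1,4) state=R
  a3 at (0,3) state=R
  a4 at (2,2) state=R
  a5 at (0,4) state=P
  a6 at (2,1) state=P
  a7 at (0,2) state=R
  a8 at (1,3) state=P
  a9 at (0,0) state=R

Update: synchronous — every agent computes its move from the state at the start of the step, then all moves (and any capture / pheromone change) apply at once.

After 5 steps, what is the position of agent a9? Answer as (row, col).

t=1: a0@(1,4):P a1@(0,3):P a2@(0,4):R a3@(1,3):R a4@(2,3):R a5@(1,4):P a6@(2,2):P a7@(1,2):R a8@(1,4):P a9@(0,1):R
t=2: a0@(0,4):P a1@(0,4):P a2@(3,4):R a3@(1,2):R a4@(2,4):R a5@(0,4):P a6@(2,3):P a7@(0,2):R a8@(0,4):P a9@(0,0):R
t=3: a0@(3,4):P a1@(3,4):P a3@(0,2):R a4@(2,5):R a5@(3,4):P a6@(2,4):P a7@(0,1):R a8@(3,4):P a9@(0,1):R
t=4: a0@(2,4):P a1@(2,4):P a3@(0,1):R a4@(2,0):R a5@(2,4):P a6@(2,5):P a7@(0,0):R a8@(2,4):P a9@(0,0):R
t=5: a0@(2,5):P a1@(2,5):P a3@(3,1):R a4@(2,1):R a5@(2,5):P a6@(2,0):P a7@(3,0):R a8@(2,5):P a9@(3,0):R

(3, 0)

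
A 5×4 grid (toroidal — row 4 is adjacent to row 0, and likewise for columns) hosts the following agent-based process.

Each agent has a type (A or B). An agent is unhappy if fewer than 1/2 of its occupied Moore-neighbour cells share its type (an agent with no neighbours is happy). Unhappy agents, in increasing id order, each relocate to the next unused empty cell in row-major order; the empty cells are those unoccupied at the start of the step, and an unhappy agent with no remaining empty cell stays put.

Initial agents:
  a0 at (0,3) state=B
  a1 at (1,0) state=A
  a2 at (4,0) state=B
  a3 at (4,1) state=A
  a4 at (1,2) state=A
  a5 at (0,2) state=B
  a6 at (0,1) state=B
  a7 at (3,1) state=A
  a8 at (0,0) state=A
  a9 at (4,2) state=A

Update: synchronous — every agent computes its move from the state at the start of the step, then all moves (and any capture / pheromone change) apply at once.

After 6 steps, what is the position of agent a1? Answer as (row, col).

(0, 0)

t=1: a0@(1,1):B a1@(1,3):A a2@(2,0):B a3@(4,1):A a4@(2,1):A a5@(2,2):B a6@(2,3):B a7@(3,1):A a8@(3,0):A a9@(3,2):A
t=2: a0@(1,1):B a1@(0,0):A a2@(0,1):B a3@(4,1):A a4@(2,1):A a5@(0,2):B a6@(0,3):B a7@(3,1):A a8@(3,0):A a9@(3,2):A
t=3: a0@(1,1):B a1@(1,0):A a2@(0,1):B a3@(4,1):A a4@(2,1):A a5@(0,2):B a6@(0,3):B a7@(3,1):A a8@(3,0):A a9@(3,2):A
t=4: a0@(1,1):B a1@(0,0):A a2@(0,1):B a3@(4,1):A a4@(2,1):A a5@(0,2):B a6@(0,3):B a7@(3,1):A a8@(3,0):A a9@(3,2):A
t=5: a0@(1,1):B a1@(1,0):A a2@(0,1):B a3@(4,1):A a4@(2,1):A a5@(0,2):B a6@(0,3):B a7@(3,1):A a8@(3,0):A a9@(3,2):A
t=6: a0@(1,1):B a1@(0,0):A a2@(0,1):B a3@(4,1):A a4@(2,1):A a5@(0,2):B a6@(0,3):B a7@(3,1):A a8@(3,0):A a9@(3,2):A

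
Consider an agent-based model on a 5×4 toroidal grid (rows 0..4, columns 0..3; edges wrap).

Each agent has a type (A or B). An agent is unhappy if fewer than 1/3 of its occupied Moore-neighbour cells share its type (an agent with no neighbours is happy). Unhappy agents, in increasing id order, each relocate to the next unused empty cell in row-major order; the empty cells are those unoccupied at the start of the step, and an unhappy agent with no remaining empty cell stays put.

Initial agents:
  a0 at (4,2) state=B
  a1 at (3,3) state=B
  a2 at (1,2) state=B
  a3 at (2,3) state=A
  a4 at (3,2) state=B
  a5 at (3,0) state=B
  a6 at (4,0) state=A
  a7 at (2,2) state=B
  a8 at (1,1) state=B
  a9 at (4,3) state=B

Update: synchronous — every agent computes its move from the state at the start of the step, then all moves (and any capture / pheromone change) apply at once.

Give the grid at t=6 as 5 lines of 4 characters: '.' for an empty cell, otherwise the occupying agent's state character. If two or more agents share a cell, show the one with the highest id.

A.A.
.BB.
..B.
B.BB
..BB

t=1: a0@(4,2):B a1@(3,3):B a2@(1,2):B a3@(0,0):A a4@(3,2):B a5@(3,0):B a6@(0,1):A a7@(2,2):B a8@(1,1):B a9@(4,3):B
t=2: a0@(4,2):B a1@(3,3):B a2@(1,2):B a3@(0,0):A a4@(3,2):B a5@(3,0):B a6@(0,2):A a7@(2,2):B a8@(1,1):B a9@(4,3):B
t=3: a0@(4,2):B a1@(3,3):B a2@(1,2):B a3@(0,1):A a4@(3,2):B a5@(3,0):B a6@(0,3):A a7@(2,2):B a8@(1,1):B a9@(4,3):B
t=4: a0@(4,2):B a1@(3,3):B a2@(1,2):B a3@(0,0):A a4@(3,2):B a5@(3,0):B a6@(0,2):A a7@(2,2):B a8@(1,1):B a9@(4,3):B
t=5: a0@(4,2):B a1@(3,3):B a2@(1,2):B a3@(0,1):A a4@(3,2):B a5@(3,0):B a6@(0,3):A a7@(2,2):B a8@(1,1):B a9@(4,3):B
t=6: a0@(4,2):B a1@(3,3):B a2@(1,2):B a3@(0,0):A a4@(3,2):B a5@(3,0):B a6@(0,2):A a7@(2,2):B a8@(1,1):B a9@(4,3):B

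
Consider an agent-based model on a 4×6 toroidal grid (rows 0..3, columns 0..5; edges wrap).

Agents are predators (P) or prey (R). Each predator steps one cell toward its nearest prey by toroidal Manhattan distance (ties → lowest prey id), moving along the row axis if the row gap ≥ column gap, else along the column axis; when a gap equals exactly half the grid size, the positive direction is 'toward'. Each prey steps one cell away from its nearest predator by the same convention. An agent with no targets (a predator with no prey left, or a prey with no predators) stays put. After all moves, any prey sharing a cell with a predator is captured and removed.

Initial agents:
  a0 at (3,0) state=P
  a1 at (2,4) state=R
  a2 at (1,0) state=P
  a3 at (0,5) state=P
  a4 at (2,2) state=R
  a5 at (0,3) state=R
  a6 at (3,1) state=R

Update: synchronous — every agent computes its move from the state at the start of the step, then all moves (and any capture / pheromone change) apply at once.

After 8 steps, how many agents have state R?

4

t=1: a0@(3,1):P a1@(2,3):R a2@(1,5):P a3@(0,4):P a4@(2,3):R a5@(0,2):R a6@(3,2):R
t=2: a0@(3,2):P a1@(2,4):R a2@(1,4):P a3@(0,3):P a4@(2,4):R a5@(1,2):R a6@(3,3):R
t=3: a0@(3,3):P a1@(3,4):R a2@(2,4):P a3@(3,3):P a4@(3,4):R a5@(0,2):R a6@(3,4):R
t=4: a0@(3,4):P a1@(3,5):R a2@(3,4):P a3@(3,4):P a4@(3,5):R a5@(1,2):R a6@(3,5):R
t=5: a0@(3,5):P a1@(3,0):R a2@(3,5):P a3@(3,5):P a4@(3,0):R a5@(0,2):R a6@(3,0):R
t=6: a0@(3,0):P a1@(3,1):R a2@(3,0):P a3@(3,0):P a4@(3,1):R a5@(0,1):R a6@(3,1):R
t=7: a0@(3,1):P a1@(3,2):R a2@(3,1):P a3@(3,1):P a4@(3,2):R a5@(1,1):R a6@(3,2):R
t=8: a0@(3,2):P a1@(3,3):R a2@(3,2):P a3@(3,2):P a4@(3,3):R a5@(0,1):R a6@(3,3):R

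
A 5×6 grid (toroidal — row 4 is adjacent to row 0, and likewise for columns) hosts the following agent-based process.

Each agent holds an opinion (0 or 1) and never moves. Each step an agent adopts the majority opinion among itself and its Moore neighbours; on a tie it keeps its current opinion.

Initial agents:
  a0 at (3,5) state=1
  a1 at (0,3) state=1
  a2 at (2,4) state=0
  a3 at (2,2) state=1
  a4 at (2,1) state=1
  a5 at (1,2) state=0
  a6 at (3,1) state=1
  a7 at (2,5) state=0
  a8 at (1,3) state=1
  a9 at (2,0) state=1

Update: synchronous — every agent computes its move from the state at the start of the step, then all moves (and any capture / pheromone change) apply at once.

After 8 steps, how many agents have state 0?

t=1: a0@(3,5):1 a1@(0,3):1 a2@(2,4):0 a3@(2,2):1 a4@(2,1):1 a5@(1,2):1 a6@(3,1):1 a7@(2,5):0 a8@(1,3):1 a9@(2,0):1
t=2: (unchanged — steady state)

2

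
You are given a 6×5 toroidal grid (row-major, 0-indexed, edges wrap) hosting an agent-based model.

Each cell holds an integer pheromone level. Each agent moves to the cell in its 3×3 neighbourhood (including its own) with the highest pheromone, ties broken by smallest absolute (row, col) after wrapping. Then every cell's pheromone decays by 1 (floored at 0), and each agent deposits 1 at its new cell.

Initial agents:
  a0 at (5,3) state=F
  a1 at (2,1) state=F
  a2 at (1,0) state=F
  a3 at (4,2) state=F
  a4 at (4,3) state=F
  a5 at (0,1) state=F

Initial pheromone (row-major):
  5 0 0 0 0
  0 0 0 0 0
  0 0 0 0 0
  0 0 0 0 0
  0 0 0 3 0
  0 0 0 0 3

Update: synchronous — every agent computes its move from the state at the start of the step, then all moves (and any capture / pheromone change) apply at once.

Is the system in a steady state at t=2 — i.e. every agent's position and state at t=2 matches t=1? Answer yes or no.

no

t=1: a0@(4,3) a1@(1,0) a2@(0,0) a3@(4,3) a4@(4,3) a5@(0,0) | pheromone: 6 0 0 0 0 / 1 0 0 0 0 / 0 0 0 0 0 / 0 0 0 0 0 / 0 0 0 5 0 / 0 0 0 0 2
t=2: a0@(4,3) a1@(0,0) a2@(0,0) a3@(4,3) a4@(4,3) a5@(0,0) | pheromone: 8 0 0 0 0 / 0 0 0 0 0 / 0 0 0 0 0 / 0 0 0 0 0 / 0 0 0 7 0 / 0 0 0 0 1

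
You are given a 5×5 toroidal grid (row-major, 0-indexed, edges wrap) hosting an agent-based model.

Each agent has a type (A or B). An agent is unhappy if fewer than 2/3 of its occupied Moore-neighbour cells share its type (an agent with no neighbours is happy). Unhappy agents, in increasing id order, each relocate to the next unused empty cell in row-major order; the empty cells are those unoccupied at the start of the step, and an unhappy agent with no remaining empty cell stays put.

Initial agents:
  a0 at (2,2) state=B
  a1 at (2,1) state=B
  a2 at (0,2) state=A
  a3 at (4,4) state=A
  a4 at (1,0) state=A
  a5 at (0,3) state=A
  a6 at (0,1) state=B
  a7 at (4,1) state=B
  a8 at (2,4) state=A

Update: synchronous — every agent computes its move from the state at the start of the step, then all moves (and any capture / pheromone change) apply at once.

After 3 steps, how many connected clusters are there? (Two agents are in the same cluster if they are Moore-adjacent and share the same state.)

4

t=1: a0@(2,2):B a1@(0,0):B a2@(0,4):A a3@(4,4):A a4@(1,1):A a5@(0,3):A a6@(1,2):B a7@(1,3):B a8@(2,4):A
t=2: a0@(2,2):B a1@(0,1):B a2@(0,2):A a3@(4,4):A a4@(1,0):A a5@(1,4):A a6@(2,0):B a7@(2,1):B a8@(2,3):A
t=3: a0@(0,0):B a1@(0,3):B a2@(0,4):A a3@(4,4):A a4@(1,1):A a5@(1,4):A a6@(1,2):B a7@(2,1):B a8@(1,3):A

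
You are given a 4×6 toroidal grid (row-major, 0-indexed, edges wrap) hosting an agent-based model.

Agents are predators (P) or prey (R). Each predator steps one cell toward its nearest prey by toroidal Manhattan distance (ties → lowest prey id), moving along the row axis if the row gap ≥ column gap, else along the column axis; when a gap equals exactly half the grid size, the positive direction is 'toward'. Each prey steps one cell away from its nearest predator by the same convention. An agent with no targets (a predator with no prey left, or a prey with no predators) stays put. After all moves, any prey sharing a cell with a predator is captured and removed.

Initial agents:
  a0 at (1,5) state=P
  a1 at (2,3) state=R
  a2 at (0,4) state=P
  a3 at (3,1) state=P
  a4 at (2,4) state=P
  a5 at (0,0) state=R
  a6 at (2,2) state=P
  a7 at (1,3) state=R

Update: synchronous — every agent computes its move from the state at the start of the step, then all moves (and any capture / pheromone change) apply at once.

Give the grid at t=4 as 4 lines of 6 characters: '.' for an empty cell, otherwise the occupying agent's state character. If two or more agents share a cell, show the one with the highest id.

t=1: a0@(0,5):P a1@(2,2):R a2@(0,5):P a3@(0,1):P a4@(2,3):P a5@(3,0):R a6@(2,3):P a7@(1,2):R
t=2: a0@(3,5):P a1@(2,1):R a2@(3,5):P a3@(3,1):P a4@(2,2):P a5@(2,0):R a6@(2,2):P
t=3: a0@(2,5):P a1@(1,1):R a2@(2,5):P a3@(2,1):P a4@(2,1):P a5@(1,0):R a6@(2,1):P
t=4: a0@(1,5):P a1@(0,1):R a2@(1,5):P a3@(1,1):P a4@(1,1):P a5@(0,0):R a6@(1,1):P

RR....
.P...P
......
......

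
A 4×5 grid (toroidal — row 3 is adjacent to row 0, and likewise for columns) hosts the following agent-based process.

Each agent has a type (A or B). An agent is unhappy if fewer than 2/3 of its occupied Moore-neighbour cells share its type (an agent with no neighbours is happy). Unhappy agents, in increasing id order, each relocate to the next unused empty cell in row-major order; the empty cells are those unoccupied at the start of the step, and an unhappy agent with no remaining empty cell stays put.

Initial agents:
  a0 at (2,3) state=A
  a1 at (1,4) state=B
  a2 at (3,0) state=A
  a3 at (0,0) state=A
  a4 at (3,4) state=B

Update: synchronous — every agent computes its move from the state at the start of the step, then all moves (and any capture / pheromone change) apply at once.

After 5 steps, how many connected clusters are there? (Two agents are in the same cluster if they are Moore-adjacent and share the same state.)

t=1: a0@(0,1):A a1@(0,2):B a2@(0,3):A a3@(0,4):A a4@(1,0):B
t=2: a0@(0,0):A a1@(1,1):B a2@(1,2):A a3@(1,3):A a4@(1,4):B
t=3: a0@(0,1):A a1@(0,2):B a2@(0,3):A a3@(0,4):A a4@(1,0):B
t=4: a0@(0,0):A a1@(1,1):B a2@(1,2):A a3@(1,3):A a4@(1,4):B
t=5: a0@(0,1):A a1@(0,2):B a2@(0,3):A a3@(0,4):A a4@(1,0):B

4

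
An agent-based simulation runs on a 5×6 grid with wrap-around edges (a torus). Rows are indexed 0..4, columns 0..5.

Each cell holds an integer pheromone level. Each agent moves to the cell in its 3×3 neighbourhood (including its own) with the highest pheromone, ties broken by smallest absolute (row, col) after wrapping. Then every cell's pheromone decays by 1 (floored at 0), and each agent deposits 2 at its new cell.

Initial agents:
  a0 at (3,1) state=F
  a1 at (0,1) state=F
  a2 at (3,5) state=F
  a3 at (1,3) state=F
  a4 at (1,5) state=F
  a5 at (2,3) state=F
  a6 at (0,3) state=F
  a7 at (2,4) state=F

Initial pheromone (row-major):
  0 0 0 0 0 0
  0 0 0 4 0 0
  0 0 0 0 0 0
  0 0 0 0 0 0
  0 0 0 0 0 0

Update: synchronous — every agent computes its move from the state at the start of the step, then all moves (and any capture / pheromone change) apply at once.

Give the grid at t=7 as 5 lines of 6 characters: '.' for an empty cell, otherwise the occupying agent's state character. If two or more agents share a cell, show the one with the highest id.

F.....
...F..
F.....
......
......

t=1: a0@(2,0) a1@(0,0) a2@(2,0) a3@(1,3) a4@(0,0) a5@(1,3) a6@(1,3) a7@(1,3) | pheromone: 4 0 0 0 0 0 / 0 0 0 11 0 0 / 4 0 0 0 0 0 / 0 0 0 0 0 0 / 0 0 0 0 0 0
t=2: a0@(2,0) a1@(0,0) a2@(2,0) a3@(1,3) a4@(0,0) a5@(1,3) a6@(1,3) a7@(1,3) | pheromone: 7 0 0 0 0 0 / 0 0 0 18 0 0 / 7 0 0 0 0 0 / 0 0 0 0 0 0 / 0 0 0 0 0 0
t=3: a0@(2,0) a1@(0,0) a2@(2,0) a3@(1,3) a4@(0,0) a5@(1,3) a6@(1,3) a7@(1,3) | pheromone: 10 0 0 0 0 0 / 0 0 0 25 0 0 / 10 0 0 0 0 0 / 0 0 0 0 0 0 / 0 0 0 0 0 0
t=4: a0@(2,0) a1@(0,0) a2@(2,0) a3@(1,3) a4@(0,0) a5@(1,3) a6@(1,3) a7@(1,3) | pheromone: 13 0 0 0 0 0 / 0 0 0 32 0 0 / 13 0 0 0 0 0 / 0 0 0 0 0 0 / 0 0 0 0 0 0
t=5: a0@(2,0) a1@(0,0) a2@(2,0) a3@(1,3) a4@(0,0) a5@(1,3) a6@(1,3) a7@(1,3) | pheromone: 16 0 0 0 0 0 / 0 0 0 39 0 0 / 16 0 0 0 0 0 / 0 0 0 0 0 0 / 0 0 0 0 0 0
t=6: a0@(2,0) a1@(0,0) a2@(2,0) a3@(1,3) a4@(0,0) a5@(1,3) a6@(1,3) a7@(1,3) | pheromone: 19 0 0 0 0 0 / 0 0 0 46 0 0 / 19 0 0 0 0 0 / 0 0 0 0 0 0 / 0 0 0 0 0 0
t=7: a0@(2,0) a1@(0,0) a2@(2,0) a3@(1,3) a4@(0,0) a5@(1,3) a6@(1,3) a7@(1,3) | pheromone: 22 0 0 0 0 0 / 0 0 0 53 0 0 / 22 0 0 0 0 0 / 0 0 0 0 0 0 / 0 0 0 0 0 0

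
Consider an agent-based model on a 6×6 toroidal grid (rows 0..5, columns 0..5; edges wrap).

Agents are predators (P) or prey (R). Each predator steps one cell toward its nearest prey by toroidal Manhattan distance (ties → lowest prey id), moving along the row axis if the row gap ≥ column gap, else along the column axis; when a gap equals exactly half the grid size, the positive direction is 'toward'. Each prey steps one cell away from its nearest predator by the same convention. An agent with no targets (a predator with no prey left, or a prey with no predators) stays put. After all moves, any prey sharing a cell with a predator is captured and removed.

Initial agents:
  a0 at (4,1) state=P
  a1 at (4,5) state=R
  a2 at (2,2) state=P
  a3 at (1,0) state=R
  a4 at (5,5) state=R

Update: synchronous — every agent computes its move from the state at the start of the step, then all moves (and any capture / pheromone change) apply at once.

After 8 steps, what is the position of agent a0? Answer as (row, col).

(4, 5)

t=1: a0@(4,0):P a1@(4,4):R a2@(2,1):P a3@(1,5):R a4@(5,4):R
t=2: a0@(4,5):P a1@(4,3):R a2@(2,0):P a3@(1,4):R a4@(5,3):R
t=3: a0@(4,4):P a1@(4,2):R a2@(2,5):P a3@(1,3):R a4@(5,2):R
t=4: a0@(4,3):P a1@(4,1):R a2@(2,4):P a3@(1,2):R a4@(5,1):R
t=5: a0@(4,2):P a1@(4,0):R a2@(2,3):P a3@(1,1):R a4@(5,0):R
t=6: a0@(4,1):P a1@(4,5):R a2@(2,2):P a3@(1,0):R a4@(5,5):R
t=7: a0@(4,0):P a1@(4,4):R a2@(2,1):P a3@(1,5):R a4@(5,4):R
t=8: a0@(4,5):P a1@(4,3):R a2@(2,0):P a3@(1,4):R a4@(5,3):R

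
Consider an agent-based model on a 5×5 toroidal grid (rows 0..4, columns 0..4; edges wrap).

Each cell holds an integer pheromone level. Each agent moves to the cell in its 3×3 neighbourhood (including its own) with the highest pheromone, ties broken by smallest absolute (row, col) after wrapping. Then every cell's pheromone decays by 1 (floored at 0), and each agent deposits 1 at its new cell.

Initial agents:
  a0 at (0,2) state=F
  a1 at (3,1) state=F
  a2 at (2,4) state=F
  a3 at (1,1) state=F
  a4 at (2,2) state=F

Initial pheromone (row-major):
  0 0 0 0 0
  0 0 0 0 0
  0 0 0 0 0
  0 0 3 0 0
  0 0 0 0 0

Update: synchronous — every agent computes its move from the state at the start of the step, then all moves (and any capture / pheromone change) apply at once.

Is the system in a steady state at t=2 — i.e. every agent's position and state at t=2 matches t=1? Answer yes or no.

t=1: a0@(0,1) a1@(3,2) a2@(1,0) a3@(0,0) a4@(3,2) | pheromone: 1 1 0 0 0 / 1 0 0 0 0 / 0 0 0 0 0 / 0 0 4 0 0 / 0 0 0 0 0
t=2: a0@(0,0) a1@(3,2) a2@(0,0) a3@(0,0) a4@(3,2) | pheromone: 3 0 0 0 0 / 0 0 0 0 0 / 0 0 0 0 0 / 0 0 5 0 0 / 0 0 0 0 0

no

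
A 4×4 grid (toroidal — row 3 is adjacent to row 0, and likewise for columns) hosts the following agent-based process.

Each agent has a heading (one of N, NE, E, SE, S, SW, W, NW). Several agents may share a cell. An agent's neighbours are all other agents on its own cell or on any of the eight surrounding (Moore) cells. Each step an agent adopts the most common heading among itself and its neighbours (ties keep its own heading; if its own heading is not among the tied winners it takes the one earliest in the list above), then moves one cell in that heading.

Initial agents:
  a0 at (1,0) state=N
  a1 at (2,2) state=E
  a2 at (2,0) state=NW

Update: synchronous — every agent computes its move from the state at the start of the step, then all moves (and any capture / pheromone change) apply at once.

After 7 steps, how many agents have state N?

1

t=1: a0@(0,0):N a1@(2,3):E a2@(1,3):NW
t=2: a0@(3,0):N a1@(2,0):E a2@(0,2):NW
t=3: a0@(2,0):N a1@(2,1):E a2@(3,1):NW
t=4: a0@(1,0):N a1@(2,2):E a2@(2,0):NW
t=5: a0@(0,0):N a1@(2,3):E a2@(1,3):NW
t=6: a0@(3,0):N a1@(2,0):E a2@(0,2):NW
t=7: a0@(2,0):N a1@(2,1):E a2@(3,1):NW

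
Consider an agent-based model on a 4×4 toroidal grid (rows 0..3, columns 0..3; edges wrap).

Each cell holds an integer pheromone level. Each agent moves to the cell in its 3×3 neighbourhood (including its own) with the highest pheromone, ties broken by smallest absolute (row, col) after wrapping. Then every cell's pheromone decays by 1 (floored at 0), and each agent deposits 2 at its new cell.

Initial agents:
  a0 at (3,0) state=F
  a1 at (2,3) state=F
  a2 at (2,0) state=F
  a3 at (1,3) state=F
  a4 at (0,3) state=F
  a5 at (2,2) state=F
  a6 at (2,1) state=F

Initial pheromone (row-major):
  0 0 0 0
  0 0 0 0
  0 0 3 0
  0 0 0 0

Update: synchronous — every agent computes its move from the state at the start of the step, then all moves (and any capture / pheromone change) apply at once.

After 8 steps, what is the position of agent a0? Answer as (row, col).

(0, 0)

t=1: a0@(0,0) a1@(2,2) a2@(1,0) a3@(2,2) a4@(0,0) a5@(2,2) a6@(2,2) | pheromone: 4 0 0 0 / 2 0 0 0 / 0 0 10 0 / 0 0 0 0
t=2: a0@(0,0) a1@(2,2) a2@(0,0) a3@(2,2) a4@(0,0) a5@(2,2) a6@(2,2) | pheromone: 9 0 0 0 / 1 0 0 0 / 0 0 17 0 / 0 0 0 0
t=3: a0@(0,0) a1@(2,2) a2@(0,0) a3@(2,2) a4@(0,0) a5@(2,2) a6@(2,2) | pheromone: 14 0 0 0 / 0 0 0 0 / 0 0 24 0 / 0 0 0 0
t=4: a0@(0,0) a1@(2,2) a2@(0,0) a3@(2,2) a4@(0,0) a5@(2,2) a6@(2,2) | pheromone: 19 0 0 0 / 0 0 0 0 / 0 0 31 0 / 0 0 0 0
t=5: a0@(0,0) a1@(2,2) a2@(0,0) a3@(2,2) a4@(0,0) a5@(2,2) a6@(2,2) | pheromone: 24 0 0 0 / 0 0 0 0 / 0 0 38 0 / 0 0 0 0
t=6: a0@(0,0) a1@(2,2) a2@(0,0) a3@(2,2) a4@(0,0) a5@(2,2) a6@(2,2) | pheromone: 29 0 0 0 / 0 0 0 0 / 0 0 45 0 / 0 0 0 0
t=7: a0@(0,0) a1@(2,2) a2@(0,0) a3@(2,2) a4@(0,0) a5@(2,2) a6@(2,2) | pheromone: 34 0 0 0 / 0 0 0 0 / 0 0 52 0 / 0 0 0 0
t=8: a0@(0,0) a1@(2,2) a2@(0,0) a3@(2,2) a4@(0,0) a5@(2,2) a6@(2,2) | pheromone: 39 0 0 0 / 0 0 0 0 / 0 0 59 0 / 0 0 0 0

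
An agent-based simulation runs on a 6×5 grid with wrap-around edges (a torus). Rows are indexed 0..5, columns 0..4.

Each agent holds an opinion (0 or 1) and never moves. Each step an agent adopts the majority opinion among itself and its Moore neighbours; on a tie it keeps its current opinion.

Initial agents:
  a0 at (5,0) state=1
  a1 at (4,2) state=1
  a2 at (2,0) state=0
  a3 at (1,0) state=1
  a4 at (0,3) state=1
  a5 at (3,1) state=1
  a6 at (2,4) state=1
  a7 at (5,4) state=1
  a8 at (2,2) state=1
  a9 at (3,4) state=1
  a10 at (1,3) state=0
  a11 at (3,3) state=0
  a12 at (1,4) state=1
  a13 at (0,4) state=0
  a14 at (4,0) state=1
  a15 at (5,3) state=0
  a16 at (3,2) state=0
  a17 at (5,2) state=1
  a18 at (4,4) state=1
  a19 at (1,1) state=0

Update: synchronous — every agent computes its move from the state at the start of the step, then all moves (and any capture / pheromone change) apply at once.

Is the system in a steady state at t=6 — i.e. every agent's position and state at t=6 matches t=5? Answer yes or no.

t=1: a0@(5,0):1 a1@(4,2):1 a2@(2,0):1 a3@(1,0):1 a4@(0,3):1 a5@(3,1):1 a6@(2,4):1 a7@(5,4):1 a8@(2,2):0 a9@(3,4):1 a10@(1,3):1 a11@(3,3):1 a12@(1,4):1 a13@(0,4):1 a14@(4,0):1 a15@(5,3):1 a16@(3,2):1 a17@(5,2):1 a18@(4,4):1 a19@(1,1):0
t=2: a0@(5,0):1 a1@(4,2):1 a2@(2,0):1 a3@(1,0):1 a4@(0,3):1 a5@(3,1):1 a6@(2,4):1 a7@(5,4):1 a8@(2,2):1 a9@(3,4):1 a10@(1,3):1 a11@(3,3):1 a12@(1,4):1 a13@(0,4):1 a14@(4,0):1 a15@(5,3):1 a16@(3,2):1 a17@(5,2):1 a18@(4,4):1 a19@(1,1):0
t=3: a0@(5,0):1 a1@(4,2):1 a2@(2,0):1 a3@(1,0):1 a4@(0,3):1 a5@(3,1):1 a6@(2,4):1 a7@(5,4):1 a8@(2,2):1 a9@(3,4):1 a10@(1,3):1 a11@(3,3):1 a12@(1,4):1 a13@(0,4):1 a14@(4,0):1 a15@(5,3):1 a16@(3,2):1 a17@(5,2):1 a18@(4,4):1 a19@(1,1):1
t=4: (unchanged — steady state)

yes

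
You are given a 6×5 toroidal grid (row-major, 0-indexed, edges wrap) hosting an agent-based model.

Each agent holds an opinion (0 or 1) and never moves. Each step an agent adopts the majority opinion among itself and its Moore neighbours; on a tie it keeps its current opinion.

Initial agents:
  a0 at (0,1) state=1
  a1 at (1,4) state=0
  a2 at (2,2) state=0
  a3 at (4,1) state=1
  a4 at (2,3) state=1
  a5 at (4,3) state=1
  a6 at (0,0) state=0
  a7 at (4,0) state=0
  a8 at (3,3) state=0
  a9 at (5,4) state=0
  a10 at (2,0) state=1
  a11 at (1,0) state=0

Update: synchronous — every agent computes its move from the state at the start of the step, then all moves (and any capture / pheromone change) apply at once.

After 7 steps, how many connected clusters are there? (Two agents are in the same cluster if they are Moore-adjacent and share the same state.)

t=1: a0@(0,1):0 a1@(1,4):0 a2@(2,2):0 a3@(4,1):1 a4@(2,3):0 a5@(4,3):0 a6@(0,0):0 a7@(4,0):0 a8@(3,3):0 a9@(5,4):0 a10@(2,0):0 a11@(1,0):0
t=2: (unchanged — steady state)

2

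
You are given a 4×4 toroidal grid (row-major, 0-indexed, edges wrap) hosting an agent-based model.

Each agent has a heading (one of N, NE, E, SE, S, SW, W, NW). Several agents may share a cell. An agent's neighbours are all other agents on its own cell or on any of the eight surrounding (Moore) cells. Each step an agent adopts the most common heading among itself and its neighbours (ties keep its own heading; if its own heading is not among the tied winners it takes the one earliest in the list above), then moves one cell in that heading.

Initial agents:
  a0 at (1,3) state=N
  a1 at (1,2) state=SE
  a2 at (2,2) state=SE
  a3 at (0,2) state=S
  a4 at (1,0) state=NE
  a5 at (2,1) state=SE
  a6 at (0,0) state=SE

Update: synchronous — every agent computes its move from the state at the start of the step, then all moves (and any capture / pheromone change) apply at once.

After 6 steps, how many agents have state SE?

t=1: a0@(2,0):SE a1@(2,3):SE a2@(3,3):SE a3@(1,2):S a4@(2,1):SE a5@(3,2):SE a6@(1,1):SE
t=2: a0@(3,1):SE a1@(3,0):SE a2@(0,0):SE a3@(2,3):SE a4@(3,2):SE a5@(0,3):SE a6@(2,2):SE
t=3: a0@(0,2):SE a1@(0,1):SE a2@(1,1):SE a3@(3,0):SE a4@(0,3):SE a5@(1,0):SE a6@(3,3):SE
t=4: a0@(1,3):SE a1@(1,2):SE a2@(2,2):SE a3@(0,1):SE a4@(1,0):SE a5@(2,1):SE a6@(0,0):SE
t=5: a0@(2,0):SE a1@(2,3):SE a2@(3,3):SE a3@(1,2):SE a4@(2,1):SE a5@(3,2):SE a6@(1,1):SE
t=6: a0@(3,1):SE a1@(3,0):SE a2@(0,0):SE a3@(2,3):SE a4@(3,2):SE a5@(0,3):SE a6@(2,2):SE

7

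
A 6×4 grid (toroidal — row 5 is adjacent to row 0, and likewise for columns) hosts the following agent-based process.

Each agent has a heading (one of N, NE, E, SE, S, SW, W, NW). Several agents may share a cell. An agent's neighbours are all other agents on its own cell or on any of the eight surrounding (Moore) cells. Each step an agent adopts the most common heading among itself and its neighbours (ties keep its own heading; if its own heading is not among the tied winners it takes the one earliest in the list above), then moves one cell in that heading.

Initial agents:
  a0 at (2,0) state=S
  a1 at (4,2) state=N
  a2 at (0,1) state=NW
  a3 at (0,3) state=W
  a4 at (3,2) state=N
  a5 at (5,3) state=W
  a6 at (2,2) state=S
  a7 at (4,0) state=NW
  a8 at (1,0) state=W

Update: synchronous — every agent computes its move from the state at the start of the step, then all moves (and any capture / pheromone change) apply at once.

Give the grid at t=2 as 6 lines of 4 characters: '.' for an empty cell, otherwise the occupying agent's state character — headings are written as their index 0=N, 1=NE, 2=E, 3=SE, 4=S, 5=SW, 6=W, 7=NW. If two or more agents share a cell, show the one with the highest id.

t=1: a0@(3,0):S a1@(3,2):N a2@(5,0):NW a3@(0,2):W a4@(2,2):N a5@(5,2):W a6@(3,2):S a7@(3,3):NW a8@(1,3):W
t=2: a0@(4,0):S a1@(2,2):N a2@(4,3):NW a3@(0,1):W a4@(1,2):N a5@(5,1):W a6@(2,2):N a7@(2,3):N a8@(1,2):W

.6..
..6.
..00
....
4..7
.6..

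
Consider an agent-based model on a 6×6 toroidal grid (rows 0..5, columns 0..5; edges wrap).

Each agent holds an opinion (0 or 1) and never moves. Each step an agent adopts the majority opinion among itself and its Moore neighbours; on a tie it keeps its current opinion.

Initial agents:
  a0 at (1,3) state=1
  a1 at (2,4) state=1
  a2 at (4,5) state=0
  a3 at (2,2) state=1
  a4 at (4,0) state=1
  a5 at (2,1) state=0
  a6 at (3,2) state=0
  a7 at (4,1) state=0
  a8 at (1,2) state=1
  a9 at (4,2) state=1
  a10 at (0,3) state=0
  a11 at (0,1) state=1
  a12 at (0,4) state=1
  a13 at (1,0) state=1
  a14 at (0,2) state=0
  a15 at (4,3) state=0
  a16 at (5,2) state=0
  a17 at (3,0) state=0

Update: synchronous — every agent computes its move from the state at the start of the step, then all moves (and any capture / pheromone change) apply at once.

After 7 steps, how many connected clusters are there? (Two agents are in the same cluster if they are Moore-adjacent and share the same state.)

t=1: a0@(1,3):1 a1@(2,4):1 a2@(4,5):0 a3@(2,2):1 a4@(4,0):0 a5@(2,1):0 a6@(3,2):0 a7@(4,1):0 a8@(1,2):1 a9@(4,2):0 a10@(0,3):0 a11@(0,1):1 a12@(0,4):1 a13@(1,0):1 a14@(0,2):0 a15@(4,3):0 a16@(5,2):0 a17@(3,0):0
t=2: (unchanged — steady state)

2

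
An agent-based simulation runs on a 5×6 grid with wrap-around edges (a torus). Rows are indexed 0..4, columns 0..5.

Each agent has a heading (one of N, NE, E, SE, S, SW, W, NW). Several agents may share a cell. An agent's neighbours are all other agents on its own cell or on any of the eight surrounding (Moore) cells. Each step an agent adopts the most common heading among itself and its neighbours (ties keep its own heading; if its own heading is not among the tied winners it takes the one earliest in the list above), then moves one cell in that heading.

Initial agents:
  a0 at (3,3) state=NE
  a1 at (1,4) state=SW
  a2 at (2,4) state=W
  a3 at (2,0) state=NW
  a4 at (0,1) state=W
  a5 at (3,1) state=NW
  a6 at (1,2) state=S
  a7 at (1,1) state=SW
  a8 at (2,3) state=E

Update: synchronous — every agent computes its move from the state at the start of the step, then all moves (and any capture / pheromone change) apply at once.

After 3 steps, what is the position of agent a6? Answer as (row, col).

t=1: a0@(2,4):NE a1@(2,3):SW a2@(2,3):W a3@(1,5):NW a4@(0,0):W a5@(2,0):NW a6@(2,2):S a7@(2,0):SW a8@(2,4):E
t=2: a0@(1,5):NE a1@(3,2):SW a2@(2,2):W a3@(0,4):NW a4@(0,5):W a5@(1,5):NW a6@(3,2):S a7@(1,5):NW a8@(2,5):E
t=3: a0@(0,4):NW a1@(4,1):SW a2@(2,1):W a3@(4,3):NW a4@(4,4):NW a5@(0,4):NW a6@(4,2):S a7@(0,4):NW a8@(1,4):NW

(4, 2)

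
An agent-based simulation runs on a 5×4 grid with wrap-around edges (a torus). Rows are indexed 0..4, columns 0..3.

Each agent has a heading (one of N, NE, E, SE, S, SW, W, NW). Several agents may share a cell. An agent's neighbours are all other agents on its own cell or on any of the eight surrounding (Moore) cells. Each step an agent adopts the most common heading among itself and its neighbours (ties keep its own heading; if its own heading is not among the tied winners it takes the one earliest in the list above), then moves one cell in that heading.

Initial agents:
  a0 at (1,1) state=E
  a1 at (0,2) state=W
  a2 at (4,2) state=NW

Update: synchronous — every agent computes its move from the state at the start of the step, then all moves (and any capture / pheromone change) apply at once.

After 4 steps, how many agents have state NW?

t=1: a0@(1,2):E a1@(0,1):W a2@(3,1):NW
t=2: a0@(1,3):E a1@(0,0):W a2@(2,0):NW
t=3: a0@(1,0):E a1@(0,3):W a2@(1,3):NW
t=4: a0@(1,1):E a1@(0,2):W a2@(0,2):NW

1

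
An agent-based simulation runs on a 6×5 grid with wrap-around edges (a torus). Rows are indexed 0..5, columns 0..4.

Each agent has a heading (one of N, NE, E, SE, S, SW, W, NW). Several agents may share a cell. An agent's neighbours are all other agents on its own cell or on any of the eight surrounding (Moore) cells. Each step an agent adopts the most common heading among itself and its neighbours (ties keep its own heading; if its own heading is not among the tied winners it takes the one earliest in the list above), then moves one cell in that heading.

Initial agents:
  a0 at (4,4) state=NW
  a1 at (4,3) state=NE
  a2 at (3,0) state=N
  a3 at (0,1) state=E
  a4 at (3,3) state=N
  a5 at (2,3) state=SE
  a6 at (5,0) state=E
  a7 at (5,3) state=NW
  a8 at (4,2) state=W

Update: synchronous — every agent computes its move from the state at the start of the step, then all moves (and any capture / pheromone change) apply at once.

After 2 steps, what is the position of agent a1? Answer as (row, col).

(2, 1)

t=1: a0@(3,3):NW a1@(3,2):NW a2@(2,0):N a3@(0,2):E a4@(2,3):N a5@(3,4):SE a6@(5,1):E a7@(4,2):NW a8@(4,1):W
t=2: a0@(2,2):NW a1@(2,1):NW a2@(1,0):N a3@(0,3):E a4@(1,2):NW a5@(2,4):N a6@(5,2):E a7@(3,1):NW a8@(3,0):NW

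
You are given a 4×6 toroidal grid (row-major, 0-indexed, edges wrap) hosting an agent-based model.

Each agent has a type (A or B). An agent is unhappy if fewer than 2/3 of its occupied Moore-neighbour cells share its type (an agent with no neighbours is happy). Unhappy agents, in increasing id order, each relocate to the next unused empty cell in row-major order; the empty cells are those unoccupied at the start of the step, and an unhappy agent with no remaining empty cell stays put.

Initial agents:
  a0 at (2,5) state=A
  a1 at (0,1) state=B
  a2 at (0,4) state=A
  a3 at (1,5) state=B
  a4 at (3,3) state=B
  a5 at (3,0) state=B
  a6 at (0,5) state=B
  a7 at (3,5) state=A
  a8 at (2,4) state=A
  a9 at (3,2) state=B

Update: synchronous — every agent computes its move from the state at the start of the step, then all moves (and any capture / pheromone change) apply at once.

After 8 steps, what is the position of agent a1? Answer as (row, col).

(1, 0)

t=1: a0@(0,0):A a1@(0,1):B a2@(0,2):A a3@(0,3):B a4@(1,0):B a5@(1,1):B a6@(1,2):B a7@(1,3):A a8@(1,4):A a9@(3,2):B
t=2: a0@(0,4):A a1@(0,1):B a2@(0,5):A a3@(1,5):B a4@(1,0):B a5@(2,0):B a6@(2,1):B a7@(2,2):A a8@(2,3):A a9@(3,2):B
t=3: a0@(0,0):A a1@(0,1):B a2@(0,2):A a3@(0,3):B a4@(1,0):B a5@(2,0):B a6@(2,1):B a7@(1,1):A a8@(1,2):A a9@(1,3):B
t=4: a0@(0,4):A a1@(0,5):B a2@(1,4):A a3@(1,5):B a4@(2,2):B a5@(2,0):B a6@(2,3):B a7@(2,4):A a8@(2,5):A a9@(3,0):B
t=5: a0@(0,0):A a1@(0,1):B a2@(0,2):A a3@(0,3):B a4@(2,2):B a5@(2,0):B a6@(1,0):B a7@(1,1):A a8@(1,2):A a9@(3,0):B
t=6: a0@(0,4):A a1@(0,5):B a2@(1,3):A a3@(1,4):B a4@(1,5):B a5@(2,0):B a6@(2,1):B a7@(2,3):A a8@(2,4):A a9@(3,0):B
t=7: a0@(0,0):A a1@(0,5):B a2@(1,3):A a3@(0,1):B a4@(0,2):B a5@(2,0):B a6@(2,1):B a7@(2,3):A a8@(0,3):A a9@(3,0):B
t=8: a0@(0,4):A a1@(1,0):B a2@(1,3):A a3@(0,1):B a4@(1,1):B a5@(2,0):B a6@(2,1):B a7@(2,3):A a8@(1,2):A a9@(3,0):B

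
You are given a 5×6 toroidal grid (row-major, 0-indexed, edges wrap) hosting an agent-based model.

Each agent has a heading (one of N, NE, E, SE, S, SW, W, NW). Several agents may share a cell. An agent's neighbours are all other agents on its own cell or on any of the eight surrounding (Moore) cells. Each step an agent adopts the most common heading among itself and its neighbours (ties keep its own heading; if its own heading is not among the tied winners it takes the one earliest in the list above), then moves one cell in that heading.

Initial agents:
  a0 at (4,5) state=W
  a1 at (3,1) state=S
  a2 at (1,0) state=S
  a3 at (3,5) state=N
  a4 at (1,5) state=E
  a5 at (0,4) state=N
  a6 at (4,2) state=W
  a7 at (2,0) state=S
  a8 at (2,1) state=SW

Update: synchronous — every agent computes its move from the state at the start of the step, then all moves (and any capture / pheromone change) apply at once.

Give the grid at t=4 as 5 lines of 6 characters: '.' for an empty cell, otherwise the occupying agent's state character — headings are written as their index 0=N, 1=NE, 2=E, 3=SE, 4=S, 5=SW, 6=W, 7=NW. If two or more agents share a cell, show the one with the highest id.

t=1: a0@(3,5):N a1@(4,1):S a2@(2,0):S a3@(2,5):N a4@(2,5):S a5@(4,4):N a6@(4,1):W a7@(3,0):S a8@(3,1):S
t=2: a0@(2,5):N a1@(0,1):S a2@(3,0):S a3@(3,5):S a4@(3,5):S a5@(3,4):N a6@(0,1):S a7@(4,0):S a8@(4,1):S
t=3: a0@(3,5):S a1@(1,1):S a2@(4,0):S a3@(4,5):S a4@(4,5):S a5@(2,4):N a6@(1,1):S a7@(0,0):S a8@(0,1):S
t=4: a0@(4,5):S a1@(2,1):S a2@(0,0):S a3@(0,5):S a4@(0,5):S a5@(1,4):N a6@(2,1):S a7@(1,0):S a8@(1,1):S

4....4
44..0.
.4....
......
.....4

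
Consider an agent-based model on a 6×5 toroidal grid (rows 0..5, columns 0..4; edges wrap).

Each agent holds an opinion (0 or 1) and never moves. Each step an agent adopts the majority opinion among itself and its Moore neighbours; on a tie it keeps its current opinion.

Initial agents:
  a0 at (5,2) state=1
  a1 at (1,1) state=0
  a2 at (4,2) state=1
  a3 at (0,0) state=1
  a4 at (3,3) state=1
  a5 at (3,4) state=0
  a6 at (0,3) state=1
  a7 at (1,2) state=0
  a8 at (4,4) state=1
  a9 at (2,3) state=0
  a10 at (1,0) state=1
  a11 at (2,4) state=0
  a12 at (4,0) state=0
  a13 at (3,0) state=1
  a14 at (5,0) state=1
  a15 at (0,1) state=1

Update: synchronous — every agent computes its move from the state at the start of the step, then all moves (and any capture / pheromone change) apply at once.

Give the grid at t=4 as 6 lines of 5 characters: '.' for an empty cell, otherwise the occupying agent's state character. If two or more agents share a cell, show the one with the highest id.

t=1: a0@(5,2):1 a1@(1,1):1 a2@(4,2):1 a3@(0,0):1 a4@(3,3):1 a5@(3,4):0 a6@(0,3):1 a7@(1,2):0 a8@(4,4):1 a9@(2,3):0 a10@(1,0):1 a11@(2,4):0 a12@(4,0):1 a13@(3,0):0 a14@(5,0):1 a15@(0,1):1
t=2: a0@(5,2):1 a1@(1,1):1 a2@(4,2):1 a3@(0,0):1 a4@(3,3):1 a5@(3,4):0 a6@(0,3):1 a7@(1,2):1 a8@(4,4):1 a9@(2,3):0 a10@(1,0):1 a11@(2,4):0 a12@(4,0):1 a13@(3,0):0 a14@(5,0):1 a15@(0,1):1
t=3: (unchanged — steady state)

11.1.
111..
...00
0..10
1.1.1
1.1..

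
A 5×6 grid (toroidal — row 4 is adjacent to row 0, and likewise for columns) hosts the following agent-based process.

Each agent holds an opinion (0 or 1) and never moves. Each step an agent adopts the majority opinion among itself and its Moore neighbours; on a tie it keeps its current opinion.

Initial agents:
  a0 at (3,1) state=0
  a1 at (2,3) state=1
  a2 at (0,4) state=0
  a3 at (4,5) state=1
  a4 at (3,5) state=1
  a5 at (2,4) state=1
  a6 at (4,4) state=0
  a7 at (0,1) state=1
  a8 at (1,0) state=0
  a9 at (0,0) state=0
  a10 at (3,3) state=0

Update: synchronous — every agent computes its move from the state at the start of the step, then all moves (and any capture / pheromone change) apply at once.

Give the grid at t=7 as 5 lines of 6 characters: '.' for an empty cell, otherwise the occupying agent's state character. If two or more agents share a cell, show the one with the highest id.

t=1: a0@(3,1):0 a1@(2,3):1 a2@(0,4):0 a3@(4,5):0 a4@(3,5):1 a5@(2,4):1 a6@(4,4):0 a7@(0,1):0 a8@(1,0):0 a9@(0,0):0 a10@(3,3):0
t=2: (unchanged — steady state)

00..0.
0.....
...11.
.0.0.1
....00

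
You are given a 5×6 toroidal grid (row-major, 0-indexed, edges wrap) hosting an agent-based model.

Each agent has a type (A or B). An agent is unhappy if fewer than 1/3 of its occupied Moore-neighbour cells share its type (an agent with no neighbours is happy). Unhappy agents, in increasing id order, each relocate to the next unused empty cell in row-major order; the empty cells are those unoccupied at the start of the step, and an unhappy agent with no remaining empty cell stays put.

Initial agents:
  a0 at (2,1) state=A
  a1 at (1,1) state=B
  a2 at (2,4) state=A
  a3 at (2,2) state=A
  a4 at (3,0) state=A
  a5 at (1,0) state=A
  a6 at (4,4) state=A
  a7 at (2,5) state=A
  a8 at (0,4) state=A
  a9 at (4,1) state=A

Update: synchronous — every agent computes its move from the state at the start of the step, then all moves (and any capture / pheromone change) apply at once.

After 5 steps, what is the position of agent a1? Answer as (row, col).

(0, 0)

t=1: a0@(2,1):A a1@(0,0):B a2@(2,4):A a3@(2,2):A a4@(3,0):A a5@(1,0):A a6@(4,4):A a7@(2,5):A a8@(0,4):A a9@(4,1):A
t=2: a0@(2,1):A a1@(0,1):B a2@(2,4):A a3@(2,2):A a4@(3,0):A a5@(1,0):A a6@(4,4):A a7@(2,5):A a8@(0,4):A a9@(4,1):A
t=3: a0@(2,1):A a1@(0,0):B a2@(2,4):A a3@(2,2):A a4@(3,0):A a5@(1,0):A a6@(4,4):A a7@(2,5):A a8@(0,4):A a9@(4,1):A
t=4: a0@(2,1):A a1@(0,1):B a2@(2,4):A a3@(2,2):A a4@(3,0):A a5@(1,0):A a6@(4,4):A a7@(2,5):A a8@(0,4):A a9@(4,1):A
t=5: a0@(2,1):A a1@(0,0):B a2@(2,4):A a3@(2,2):A a4@(3,0):A a5@(1,0):A a6@(4,4):A a7@(2,5):A a8@(0,4):A a9@(4,1):A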